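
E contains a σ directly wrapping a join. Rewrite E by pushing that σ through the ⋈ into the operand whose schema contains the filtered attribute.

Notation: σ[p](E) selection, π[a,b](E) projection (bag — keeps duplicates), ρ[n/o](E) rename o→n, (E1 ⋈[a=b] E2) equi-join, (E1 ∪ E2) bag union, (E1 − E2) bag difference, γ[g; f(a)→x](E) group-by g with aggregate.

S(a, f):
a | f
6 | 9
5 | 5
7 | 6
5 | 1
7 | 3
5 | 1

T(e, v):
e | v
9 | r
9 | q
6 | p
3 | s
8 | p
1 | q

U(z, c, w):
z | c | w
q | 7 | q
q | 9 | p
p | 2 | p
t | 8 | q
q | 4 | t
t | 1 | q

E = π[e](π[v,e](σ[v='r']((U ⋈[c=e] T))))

σ filters on v, owned by the right side.
E' = π[e](π[v,e]((U ⋈[c=e] σ[v='r'](T))))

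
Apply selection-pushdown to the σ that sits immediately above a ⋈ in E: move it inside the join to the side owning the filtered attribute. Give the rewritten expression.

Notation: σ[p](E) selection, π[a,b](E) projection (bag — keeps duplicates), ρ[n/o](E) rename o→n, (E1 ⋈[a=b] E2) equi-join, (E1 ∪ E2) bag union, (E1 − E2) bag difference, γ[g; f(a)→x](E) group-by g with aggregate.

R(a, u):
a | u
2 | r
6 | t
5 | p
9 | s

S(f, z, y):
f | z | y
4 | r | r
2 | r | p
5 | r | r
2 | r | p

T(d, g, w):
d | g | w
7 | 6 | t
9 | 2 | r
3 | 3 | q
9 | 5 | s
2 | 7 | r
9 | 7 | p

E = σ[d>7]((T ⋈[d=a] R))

σ filters on d, owned by the left side.
E' = (σ[d>7](T) ⋈[d=a] R)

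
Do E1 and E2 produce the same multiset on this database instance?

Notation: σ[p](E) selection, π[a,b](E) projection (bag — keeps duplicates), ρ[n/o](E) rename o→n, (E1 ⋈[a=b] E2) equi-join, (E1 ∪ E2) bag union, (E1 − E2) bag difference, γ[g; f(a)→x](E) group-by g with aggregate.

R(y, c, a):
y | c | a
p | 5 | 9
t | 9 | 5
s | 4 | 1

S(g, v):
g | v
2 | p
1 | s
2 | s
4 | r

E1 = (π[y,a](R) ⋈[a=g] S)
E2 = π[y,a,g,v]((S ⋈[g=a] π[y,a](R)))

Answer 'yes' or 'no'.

E1 subexpression sizes:
  R → 3
  π[y,a](R) → 3
  S → 4
  (π[y,a](R) ⋈[a=g] S) → 1
E2 subexpression sizes:
  S → 4
  R → 3
  π[y,a](R) → 3
  (S ⋈[g=a] π[y,a](R)) → 1
  π[y,a,g,v]((S ⋈[g=a] π[y,a](R))) → 1

E1 and E2 produce the same multiset:
y | a | g | v
s | 1 | 1 | s

yes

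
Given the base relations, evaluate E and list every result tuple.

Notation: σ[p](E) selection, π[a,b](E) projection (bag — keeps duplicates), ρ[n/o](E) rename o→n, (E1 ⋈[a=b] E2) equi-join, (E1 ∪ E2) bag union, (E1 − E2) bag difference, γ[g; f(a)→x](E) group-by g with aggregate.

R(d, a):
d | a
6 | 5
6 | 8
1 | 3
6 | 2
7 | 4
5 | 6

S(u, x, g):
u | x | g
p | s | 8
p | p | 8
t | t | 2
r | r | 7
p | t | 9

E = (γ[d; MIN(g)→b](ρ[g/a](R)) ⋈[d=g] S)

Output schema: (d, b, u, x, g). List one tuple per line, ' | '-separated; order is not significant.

Per-node cardinality:
  R → 6
  ρ[g/a](R) → 6
  γ[d; MIN(g)→b](ρ[g/a](R)) → 4
  S → 5
  (γ[d; MIN(g)→b](ρ[g/a](R)) ⋈[d=g] S) → 1

== RESULT ==
d | b | u | x | g
7 | 4 | r | r | 7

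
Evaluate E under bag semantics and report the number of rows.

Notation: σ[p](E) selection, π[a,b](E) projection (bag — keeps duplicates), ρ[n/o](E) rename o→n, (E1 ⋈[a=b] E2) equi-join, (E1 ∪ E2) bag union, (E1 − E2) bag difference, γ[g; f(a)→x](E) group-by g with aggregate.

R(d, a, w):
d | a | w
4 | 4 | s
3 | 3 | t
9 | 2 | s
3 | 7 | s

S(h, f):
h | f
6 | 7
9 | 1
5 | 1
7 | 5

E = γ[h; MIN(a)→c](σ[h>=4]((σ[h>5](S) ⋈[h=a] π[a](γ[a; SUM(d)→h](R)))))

Row counts bottom-up:
  S → 4
  σ[h>5](S) → 3
  R → 4
  γ[a; SUM(d)→h](R) → 4
  π[a](γ[a; SUM(d)→h](R)) → 4
  (σ[h>5](S) ⋈[h=a] π[a](γ[a; SUM(d)→h](R))) → 1
  σ[h>=4]((σ[h>5](S) ⋈[h=a] π[a](γ[a; SUM(d)→h](R)))) → 1
  γ[h; MIN(a)→c](σ[h>=4]((σ[h>5](S) ⋈[h=a] π[a](γ[a; SUM(d)→h](R))))) → 1

|E| = 1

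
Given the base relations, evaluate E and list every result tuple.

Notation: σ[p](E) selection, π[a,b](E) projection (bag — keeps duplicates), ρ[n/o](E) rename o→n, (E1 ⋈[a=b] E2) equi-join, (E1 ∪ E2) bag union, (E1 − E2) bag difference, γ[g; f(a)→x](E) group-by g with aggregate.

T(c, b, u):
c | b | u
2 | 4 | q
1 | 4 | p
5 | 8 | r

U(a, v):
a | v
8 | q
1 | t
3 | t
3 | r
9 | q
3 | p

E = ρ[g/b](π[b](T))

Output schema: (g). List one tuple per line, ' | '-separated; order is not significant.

Per-node cardinality:
  T → 3
  π[b](T) → 3
  ρ[g/b](π[b](T)) → 3

== RESULT ==
g
4
4
8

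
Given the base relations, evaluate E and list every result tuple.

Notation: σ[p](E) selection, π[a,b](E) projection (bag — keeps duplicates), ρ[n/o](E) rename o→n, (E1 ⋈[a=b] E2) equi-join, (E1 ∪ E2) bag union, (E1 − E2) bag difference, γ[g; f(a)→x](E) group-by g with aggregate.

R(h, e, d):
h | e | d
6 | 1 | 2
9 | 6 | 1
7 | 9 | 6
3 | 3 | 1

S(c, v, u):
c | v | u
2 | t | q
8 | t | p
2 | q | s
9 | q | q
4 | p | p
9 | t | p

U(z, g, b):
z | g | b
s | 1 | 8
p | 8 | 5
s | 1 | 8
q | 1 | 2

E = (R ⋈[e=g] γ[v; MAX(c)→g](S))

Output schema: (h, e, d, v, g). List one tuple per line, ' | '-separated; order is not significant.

Row counts bottom-up:
  R → 4
  S → 6
  γ[v; MAX(c)→g](S) → 3
  (R ⋈[e=g] γ[v; MAX(c)→g](S)) → 2

== RESULT ==
h | e | d | v | g
7 | 9 | 6 | q | 9
7 | 9 | 6 | t | 9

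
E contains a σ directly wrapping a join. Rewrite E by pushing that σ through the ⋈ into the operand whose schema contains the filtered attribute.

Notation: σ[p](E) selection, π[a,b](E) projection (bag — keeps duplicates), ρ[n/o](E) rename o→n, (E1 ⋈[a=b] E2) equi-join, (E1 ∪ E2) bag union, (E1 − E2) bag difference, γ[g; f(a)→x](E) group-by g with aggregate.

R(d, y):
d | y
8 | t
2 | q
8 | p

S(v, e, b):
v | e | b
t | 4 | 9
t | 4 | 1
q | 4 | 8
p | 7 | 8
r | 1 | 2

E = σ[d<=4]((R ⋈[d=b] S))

σ filters on d, owned by the left side.
E' = (σ[d<=4](R) ⋈[d=b] S)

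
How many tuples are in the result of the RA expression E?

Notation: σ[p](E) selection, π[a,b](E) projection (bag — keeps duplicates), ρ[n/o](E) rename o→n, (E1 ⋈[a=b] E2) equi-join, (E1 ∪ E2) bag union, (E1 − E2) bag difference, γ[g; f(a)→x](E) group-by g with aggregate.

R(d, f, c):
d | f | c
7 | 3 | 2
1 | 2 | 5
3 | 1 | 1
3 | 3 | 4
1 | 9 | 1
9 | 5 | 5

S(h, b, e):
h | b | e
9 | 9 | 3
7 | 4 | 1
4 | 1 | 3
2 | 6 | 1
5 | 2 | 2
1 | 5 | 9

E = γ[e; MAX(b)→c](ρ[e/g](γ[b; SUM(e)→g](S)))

Subexpression sizes:
  S → 6
  γ[b; SUM(e)→g](S) → 6
  ρ[e/g](γ[b; SUM(e)→g](S)) → 6
  γ[e; MAX(b)→c](ρ[e/g](γ[b; SUM(e)→g](S))) → 4

|E| = 4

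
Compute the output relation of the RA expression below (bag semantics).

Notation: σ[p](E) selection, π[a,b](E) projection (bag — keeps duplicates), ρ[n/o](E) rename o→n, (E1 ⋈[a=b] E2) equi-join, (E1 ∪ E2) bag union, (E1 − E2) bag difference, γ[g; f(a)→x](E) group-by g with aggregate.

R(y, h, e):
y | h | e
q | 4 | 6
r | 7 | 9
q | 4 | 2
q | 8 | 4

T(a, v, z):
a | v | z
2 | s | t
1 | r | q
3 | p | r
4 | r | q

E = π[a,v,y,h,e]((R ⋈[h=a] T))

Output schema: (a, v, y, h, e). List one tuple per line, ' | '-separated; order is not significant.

Stepwise |·|:
  R → 4
  T → 4
  (R ⋈[h=a] T) → 2
  π[a,v,y,h,e]((R ⋈[h=a] T)) → 2

== RESULT ==
a | v | y | h | e
4 | r | q | 4 | 2
4 | r | q | 4 | 6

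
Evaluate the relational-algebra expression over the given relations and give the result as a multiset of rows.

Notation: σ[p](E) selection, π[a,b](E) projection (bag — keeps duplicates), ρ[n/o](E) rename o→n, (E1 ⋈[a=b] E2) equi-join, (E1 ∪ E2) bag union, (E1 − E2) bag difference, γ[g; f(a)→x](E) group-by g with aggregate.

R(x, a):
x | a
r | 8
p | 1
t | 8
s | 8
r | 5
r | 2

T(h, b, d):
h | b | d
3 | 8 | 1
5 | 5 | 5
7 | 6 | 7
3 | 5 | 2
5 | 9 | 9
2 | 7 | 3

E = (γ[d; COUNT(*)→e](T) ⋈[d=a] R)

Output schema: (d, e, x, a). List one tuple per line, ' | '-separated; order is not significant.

Per-node cardinality:
  T → 6
  γ[d; COUNT(*)→e](T) → 6
  R → 6
  (γ[d; COUNT(*)→e](T) ⋈[d=a] R) → 3

== RESULT ==
d | e | x | a
1 | 1 | p | 1
2 | 1 | r | 2
5 | 1 | r | 5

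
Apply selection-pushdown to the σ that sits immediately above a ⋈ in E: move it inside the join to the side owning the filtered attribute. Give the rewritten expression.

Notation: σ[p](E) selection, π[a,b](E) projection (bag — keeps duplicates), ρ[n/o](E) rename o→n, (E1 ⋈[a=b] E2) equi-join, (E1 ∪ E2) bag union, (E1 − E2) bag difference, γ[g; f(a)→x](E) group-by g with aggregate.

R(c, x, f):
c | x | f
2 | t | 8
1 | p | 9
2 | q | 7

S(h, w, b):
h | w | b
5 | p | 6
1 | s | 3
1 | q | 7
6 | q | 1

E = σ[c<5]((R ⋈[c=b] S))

σ filters on c, owned by the left side.
E' = (σ[c<5](R) ⋈[c=b] S)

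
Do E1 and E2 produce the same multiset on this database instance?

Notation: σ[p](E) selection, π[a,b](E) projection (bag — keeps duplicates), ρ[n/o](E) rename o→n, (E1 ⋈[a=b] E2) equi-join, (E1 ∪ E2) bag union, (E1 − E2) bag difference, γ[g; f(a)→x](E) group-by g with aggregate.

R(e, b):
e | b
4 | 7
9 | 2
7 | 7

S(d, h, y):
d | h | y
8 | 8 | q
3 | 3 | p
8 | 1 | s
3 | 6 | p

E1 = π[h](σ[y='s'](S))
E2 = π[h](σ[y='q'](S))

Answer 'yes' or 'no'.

E1 subexpression sizes:
  S → 4
  σ[y='s'](S) → 1
  π[h](σ[y='s'](S)) → 1
E2 subexpression sizes:
  S → 4
  σ[y='q'](S) → 1
  π[h](σ[y='q'](S)) → 1

E1 result:
h
1
E2 result:
h
8
Witness: (1,) appears 1× in E1 but 0× in E2.

no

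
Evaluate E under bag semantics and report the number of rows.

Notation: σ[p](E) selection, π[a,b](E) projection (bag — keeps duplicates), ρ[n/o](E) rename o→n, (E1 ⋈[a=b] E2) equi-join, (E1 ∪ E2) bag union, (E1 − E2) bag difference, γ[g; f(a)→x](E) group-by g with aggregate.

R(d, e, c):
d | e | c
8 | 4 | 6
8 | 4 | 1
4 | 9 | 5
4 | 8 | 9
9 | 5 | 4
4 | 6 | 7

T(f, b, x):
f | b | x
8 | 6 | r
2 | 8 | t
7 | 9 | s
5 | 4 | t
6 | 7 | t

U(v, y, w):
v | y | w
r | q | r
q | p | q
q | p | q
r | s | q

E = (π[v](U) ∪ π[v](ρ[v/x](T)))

Stepwise |·|:
  U → 4
  π[v](U) → 4
  T → 5
  ρ[v/x](T) → 5
  π[v](ρ[v/x](T)) → 5
  (π[v](U) ∪ π[v](ρ[v/x](T))) → 9

|E| = 9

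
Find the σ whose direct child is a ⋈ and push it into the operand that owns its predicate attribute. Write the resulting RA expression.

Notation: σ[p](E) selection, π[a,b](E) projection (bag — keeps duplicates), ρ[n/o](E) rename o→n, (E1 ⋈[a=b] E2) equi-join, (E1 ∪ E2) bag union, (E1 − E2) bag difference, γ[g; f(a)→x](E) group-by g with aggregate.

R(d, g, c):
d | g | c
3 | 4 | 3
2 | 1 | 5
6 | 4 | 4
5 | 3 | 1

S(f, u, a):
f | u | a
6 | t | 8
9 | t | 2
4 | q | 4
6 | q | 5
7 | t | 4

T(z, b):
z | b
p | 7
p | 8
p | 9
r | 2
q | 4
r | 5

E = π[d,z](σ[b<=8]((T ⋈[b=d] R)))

σ filters on b, owned by the left side.
E' = π[d,z]((σ[b<=8](T) ⋈[b=d] R))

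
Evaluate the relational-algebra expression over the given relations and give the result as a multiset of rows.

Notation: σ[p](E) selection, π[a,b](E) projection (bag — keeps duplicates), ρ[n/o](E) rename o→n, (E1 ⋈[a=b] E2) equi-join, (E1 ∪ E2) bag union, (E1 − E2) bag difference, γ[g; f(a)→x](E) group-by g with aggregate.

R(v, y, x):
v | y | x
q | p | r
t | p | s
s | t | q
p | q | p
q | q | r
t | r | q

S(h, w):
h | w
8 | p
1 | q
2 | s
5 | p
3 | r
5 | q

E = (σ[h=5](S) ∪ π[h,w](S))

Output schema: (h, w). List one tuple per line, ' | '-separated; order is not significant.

Row counts bottom-up:
  S → 6
  σ[h=5](S) → 2
  S → 6
  π[h,w](S) → 6
  (σ[h=5](S) ∪ π[h,w](S)) → 8

== RESULT ==
h | w
1 | q
2 | s
3 | r
5 | p
5 | p
5 | q
5 | q
8 | p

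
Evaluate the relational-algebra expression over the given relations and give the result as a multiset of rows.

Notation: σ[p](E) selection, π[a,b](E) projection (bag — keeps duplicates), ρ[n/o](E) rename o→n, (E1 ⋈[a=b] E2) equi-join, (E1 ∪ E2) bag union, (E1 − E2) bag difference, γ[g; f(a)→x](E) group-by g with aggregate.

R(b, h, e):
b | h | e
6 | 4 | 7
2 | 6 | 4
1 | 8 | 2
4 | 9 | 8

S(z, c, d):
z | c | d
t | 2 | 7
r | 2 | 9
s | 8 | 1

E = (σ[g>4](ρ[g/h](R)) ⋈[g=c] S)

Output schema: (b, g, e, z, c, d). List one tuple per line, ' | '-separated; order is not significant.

Row counts bottom-up:
  R → 4
  ρ[g/h](R) → 4
  σ[g>4](ρ[g/h](R)) → 3
  S → 3
  (σ[g>4](ρ[g/h](R)) ⋈[g=c] S) → 1

== RESULT ==
b | g | e | z | c | d
1 | 8 | 2 | s | 8 | 1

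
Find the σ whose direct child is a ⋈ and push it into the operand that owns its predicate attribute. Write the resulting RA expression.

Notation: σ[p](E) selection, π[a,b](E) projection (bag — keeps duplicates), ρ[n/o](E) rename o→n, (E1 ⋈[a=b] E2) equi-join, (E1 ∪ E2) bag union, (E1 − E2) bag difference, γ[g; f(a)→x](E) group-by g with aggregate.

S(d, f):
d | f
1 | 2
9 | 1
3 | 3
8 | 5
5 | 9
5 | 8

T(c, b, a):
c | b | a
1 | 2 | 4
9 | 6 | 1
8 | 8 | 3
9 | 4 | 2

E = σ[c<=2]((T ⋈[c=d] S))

σ filters on c, owned by the left side.
E' = (σ[c<=2](T) ⋈[c=d] S)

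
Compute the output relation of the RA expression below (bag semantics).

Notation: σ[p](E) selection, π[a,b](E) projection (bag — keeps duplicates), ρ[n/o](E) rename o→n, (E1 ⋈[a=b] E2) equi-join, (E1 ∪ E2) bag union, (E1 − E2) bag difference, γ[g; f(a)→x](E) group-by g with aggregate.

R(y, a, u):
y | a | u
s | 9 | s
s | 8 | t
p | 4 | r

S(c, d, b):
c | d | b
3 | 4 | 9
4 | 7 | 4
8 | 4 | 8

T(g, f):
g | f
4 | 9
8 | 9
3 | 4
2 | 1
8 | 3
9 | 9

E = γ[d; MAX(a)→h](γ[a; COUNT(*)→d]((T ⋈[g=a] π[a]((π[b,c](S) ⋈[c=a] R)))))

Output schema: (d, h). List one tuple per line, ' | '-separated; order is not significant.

Row counts bottom-up:
  T → 6
  S → 3
  π[b,c](S) → 3
  R → 3
  (π[b,c](S) ⋈[c=a] R) → 2
  π[a]((π[b,c](S) ⋈[c=a] R)) → 2
  (T ⋈[g=a] π[a]((π[b,c](S) ⋈[c=a] R))) → 3
  γ[a; COUNT(*)→d]((T ⋈[g=a] π[a]((π[b,c](S) ⋈[c=a] R)))) → 2
  γ[d; MAX(a)→h](γ[a; COUNT(*)→d]((T ⋈[g=a] π[a]((π[b,c](S) ⋈[c=a] R))))) → 2

== RESULT ==
d | h
1 | 4
2 | 8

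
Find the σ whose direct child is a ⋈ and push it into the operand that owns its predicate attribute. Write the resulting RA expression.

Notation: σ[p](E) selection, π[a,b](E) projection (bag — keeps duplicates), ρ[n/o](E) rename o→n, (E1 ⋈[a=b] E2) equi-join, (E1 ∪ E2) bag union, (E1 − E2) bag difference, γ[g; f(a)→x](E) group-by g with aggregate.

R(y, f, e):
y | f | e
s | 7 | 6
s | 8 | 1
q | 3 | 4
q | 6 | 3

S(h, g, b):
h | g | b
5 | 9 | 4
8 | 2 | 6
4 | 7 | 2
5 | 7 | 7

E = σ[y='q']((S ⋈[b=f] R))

σ filters on y, owned by the right side.
E' = (S ⋈[b=f] σ[y='q'](R))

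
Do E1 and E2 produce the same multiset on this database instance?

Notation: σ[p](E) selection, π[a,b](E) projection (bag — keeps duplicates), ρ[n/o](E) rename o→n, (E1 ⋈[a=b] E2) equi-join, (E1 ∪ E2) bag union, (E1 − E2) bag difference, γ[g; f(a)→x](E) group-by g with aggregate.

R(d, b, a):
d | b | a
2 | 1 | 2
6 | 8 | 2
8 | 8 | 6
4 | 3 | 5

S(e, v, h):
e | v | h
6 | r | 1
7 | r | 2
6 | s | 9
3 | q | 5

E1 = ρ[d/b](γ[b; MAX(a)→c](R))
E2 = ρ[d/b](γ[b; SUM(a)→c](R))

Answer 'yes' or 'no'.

E1 per-node cardinality:
  R → 4
  γ[b; MAX(a)→c](R) → 3
  ρ[d/b](γ[b; MAX(a)→c](R)) → 3
E2 per-node cardinality:
  R → 4
  γ[b; SUM(a)→c](R) → 3
  ρ[d/b](γ[b; SUM(a)→c](R)) → 3

E1 result:
d | c
1 | 2
3 | 5
8 | 6
E2 result:
d | c
1 | 2
3 | 5
8 | 8
Witness: (8, 8) appears 0× in E1 but 1× in E2.

no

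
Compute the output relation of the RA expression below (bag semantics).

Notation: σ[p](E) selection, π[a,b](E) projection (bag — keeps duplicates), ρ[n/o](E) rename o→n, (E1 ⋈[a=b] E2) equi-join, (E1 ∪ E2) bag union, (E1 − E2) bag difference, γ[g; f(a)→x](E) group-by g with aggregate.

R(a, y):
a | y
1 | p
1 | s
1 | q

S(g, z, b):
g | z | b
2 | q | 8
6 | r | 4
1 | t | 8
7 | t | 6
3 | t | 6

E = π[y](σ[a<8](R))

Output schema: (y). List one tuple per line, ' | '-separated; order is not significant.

Per-node cardinality:
  R → 3
  σ[a<8](R) → 3
  π[y](σ[a<8](R)) → 3

== RESULT ==
y
p
q
s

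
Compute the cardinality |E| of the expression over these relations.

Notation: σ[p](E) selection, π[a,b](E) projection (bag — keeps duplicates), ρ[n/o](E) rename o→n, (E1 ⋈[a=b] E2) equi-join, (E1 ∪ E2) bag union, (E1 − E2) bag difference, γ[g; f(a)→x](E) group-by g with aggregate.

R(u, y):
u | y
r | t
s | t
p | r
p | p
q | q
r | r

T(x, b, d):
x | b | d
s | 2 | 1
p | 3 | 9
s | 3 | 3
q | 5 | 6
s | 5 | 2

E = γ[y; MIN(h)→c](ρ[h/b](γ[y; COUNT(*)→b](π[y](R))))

Stepwise |·|:
  R → 6
  π[y](R) → 6
  γ[y; COUNT(*)→b](π[y](R)) → 4
  ρ[h/b](γ[y; COUNT(*)→b](π[y](R))) → 4
  γ[y; MIN(h)→c](ρ[h/b](γ[y; COUNT(*)→b](π[y](R)))) → 4

|E| = 4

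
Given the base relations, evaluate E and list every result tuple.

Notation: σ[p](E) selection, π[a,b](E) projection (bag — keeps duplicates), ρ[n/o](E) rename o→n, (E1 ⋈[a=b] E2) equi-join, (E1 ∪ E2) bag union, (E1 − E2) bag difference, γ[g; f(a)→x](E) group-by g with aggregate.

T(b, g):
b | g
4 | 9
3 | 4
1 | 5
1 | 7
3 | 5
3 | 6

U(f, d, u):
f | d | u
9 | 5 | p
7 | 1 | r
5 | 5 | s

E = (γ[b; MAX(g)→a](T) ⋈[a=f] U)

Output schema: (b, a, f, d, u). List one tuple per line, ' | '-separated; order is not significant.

Subexpression sizes:
  T → 6
  γ[b; MAX(g)→a](T) → 3
  U → 3
  (γ[b; MAX(g)→a](T) ⋈[a=f] U) → 2

== RESULT ==
b | a | f | d | u
1 | 7 | 7 | 1 | r
4 | 9 | 9 | 5 | p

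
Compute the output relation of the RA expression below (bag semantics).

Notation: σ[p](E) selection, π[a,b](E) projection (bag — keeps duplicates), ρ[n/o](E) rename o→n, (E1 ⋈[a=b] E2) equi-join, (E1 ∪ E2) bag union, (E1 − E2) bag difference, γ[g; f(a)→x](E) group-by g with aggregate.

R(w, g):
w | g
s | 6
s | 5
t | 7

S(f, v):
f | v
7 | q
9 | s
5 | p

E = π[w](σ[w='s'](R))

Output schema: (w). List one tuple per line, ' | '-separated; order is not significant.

Per-node cardinality:
  R → 3
  σ[w='s'](R) → 2
  π[w](σ[w='s'](R)) → 2

== RESULT ==
w
s
s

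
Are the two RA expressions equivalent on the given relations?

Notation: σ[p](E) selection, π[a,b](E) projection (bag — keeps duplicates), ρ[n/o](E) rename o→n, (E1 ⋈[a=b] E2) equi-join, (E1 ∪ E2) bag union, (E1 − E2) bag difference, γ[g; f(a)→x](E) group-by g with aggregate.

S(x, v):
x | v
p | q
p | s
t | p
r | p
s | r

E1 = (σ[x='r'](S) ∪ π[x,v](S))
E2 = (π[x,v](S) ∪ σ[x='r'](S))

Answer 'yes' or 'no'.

E1 per-node cardinality:
  S → 5
  σ[x='r'](S) → 1
  S → 5
  π[x,v](S) → 5
  (σ[x='r'](S) ∪ π[x,v](S)) → 6
E2 per-node cardinality:
  S → 5
  π[x,v](S) → 5
  S → 5
  σ[x='r'](S) → 1
  (π[x,v](S) ∪ σ[x='r'](S)) → 6

E1 and E2 produce the same multiset:
x | v
p | q
p | s
r | p
r | p
s | r
t | p

yes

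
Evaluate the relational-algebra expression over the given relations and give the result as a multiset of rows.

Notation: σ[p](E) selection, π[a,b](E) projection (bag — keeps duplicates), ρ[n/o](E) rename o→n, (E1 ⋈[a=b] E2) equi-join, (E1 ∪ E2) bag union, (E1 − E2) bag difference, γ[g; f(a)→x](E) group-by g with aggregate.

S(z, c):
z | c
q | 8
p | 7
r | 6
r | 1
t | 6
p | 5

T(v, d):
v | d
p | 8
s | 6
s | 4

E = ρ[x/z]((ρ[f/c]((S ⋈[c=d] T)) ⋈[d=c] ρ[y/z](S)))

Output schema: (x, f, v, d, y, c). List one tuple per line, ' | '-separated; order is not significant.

Per-node cardinality:
  S → 6
  T → 3
  (S ⋈[c=d] T) → 3
  ρ[f/c]((S ⋈[c=d] T)) → 3
  S → 6
  ρ[y/z](S) → 6
  (ρ[f/c]((S ⋈[c=d] T)) ⋈[d=c] ρ[y/z](S)) → 5
  ρ[x/z]((ρ[f/c]((S ⋈[c=d] T)) ⋈[d=c] ρ[y/z](S))) → 5

== RESULT ==
x | f | v | d | y | c
q | 8 | p | 8 | q | 8
r | 6 | s | 6 | r | 6
r | 6 | s | 6 | t | 6
t | 6 | s | 6 | r | 6
t | 6 | s | 6 | t | 6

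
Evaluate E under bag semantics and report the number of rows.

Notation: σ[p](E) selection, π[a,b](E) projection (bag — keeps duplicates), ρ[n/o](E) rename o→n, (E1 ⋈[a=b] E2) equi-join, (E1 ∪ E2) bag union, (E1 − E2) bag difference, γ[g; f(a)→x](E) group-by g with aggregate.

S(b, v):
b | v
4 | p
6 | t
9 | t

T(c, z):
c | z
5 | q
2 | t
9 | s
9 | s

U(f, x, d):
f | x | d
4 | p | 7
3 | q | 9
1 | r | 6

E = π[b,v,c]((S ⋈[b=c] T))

Subexpression sizes:
  S → 3
  T → 4
  (S ⋈[b=c] T) → 2
  π[b,v,c]((S ⋈[b=c] T)) → 2

|E| = 2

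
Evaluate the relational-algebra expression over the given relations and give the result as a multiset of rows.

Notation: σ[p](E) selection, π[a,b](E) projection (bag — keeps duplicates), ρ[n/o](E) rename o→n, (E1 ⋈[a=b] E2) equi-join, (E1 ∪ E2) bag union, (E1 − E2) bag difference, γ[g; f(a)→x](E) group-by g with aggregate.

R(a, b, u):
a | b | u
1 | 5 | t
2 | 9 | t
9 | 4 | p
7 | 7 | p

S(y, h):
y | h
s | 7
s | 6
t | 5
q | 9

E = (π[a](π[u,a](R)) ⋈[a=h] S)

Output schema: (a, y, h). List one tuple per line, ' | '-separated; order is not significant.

Per-node cardinality:
  R → 4
  π[u,a](R) → 4
  π[a](π[u,a](R)) → 4
  S → 4
  (π[a](π[u,a](R)) ⋈[a=h] S) → 2

== RESULT ==
a | y | h
7 | s | 7
9 | q | 9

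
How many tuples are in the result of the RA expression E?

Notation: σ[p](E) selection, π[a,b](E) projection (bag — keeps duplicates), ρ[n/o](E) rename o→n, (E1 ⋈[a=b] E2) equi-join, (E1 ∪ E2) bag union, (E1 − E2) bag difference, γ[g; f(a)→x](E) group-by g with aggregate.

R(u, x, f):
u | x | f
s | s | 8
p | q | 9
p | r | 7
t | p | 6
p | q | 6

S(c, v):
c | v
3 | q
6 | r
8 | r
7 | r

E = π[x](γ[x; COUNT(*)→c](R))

Stepwise |·|:
  R → 5
  γ[x; COUNT(*)→c](R) → 4
  π[x](γ[x; COUNT(*)→c](R)) → 4

|E| = 4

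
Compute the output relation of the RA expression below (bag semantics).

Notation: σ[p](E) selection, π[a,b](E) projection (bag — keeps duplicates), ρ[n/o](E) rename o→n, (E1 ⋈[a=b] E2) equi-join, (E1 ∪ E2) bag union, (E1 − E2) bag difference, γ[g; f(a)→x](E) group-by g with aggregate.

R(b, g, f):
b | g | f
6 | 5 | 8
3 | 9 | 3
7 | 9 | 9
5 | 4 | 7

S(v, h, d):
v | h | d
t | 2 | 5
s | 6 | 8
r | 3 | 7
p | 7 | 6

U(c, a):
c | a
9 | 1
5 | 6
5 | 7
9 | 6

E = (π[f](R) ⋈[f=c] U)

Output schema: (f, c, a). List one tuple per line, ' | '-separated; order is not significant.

Per-node cardinality:
  R → 4
  π[f](R) → 4
  U → 4
  (π[f](R) ⋈[f=c] U) → 2

== RESULT ==
f | c | a
9 | 9 | 1
9 | 9 | 6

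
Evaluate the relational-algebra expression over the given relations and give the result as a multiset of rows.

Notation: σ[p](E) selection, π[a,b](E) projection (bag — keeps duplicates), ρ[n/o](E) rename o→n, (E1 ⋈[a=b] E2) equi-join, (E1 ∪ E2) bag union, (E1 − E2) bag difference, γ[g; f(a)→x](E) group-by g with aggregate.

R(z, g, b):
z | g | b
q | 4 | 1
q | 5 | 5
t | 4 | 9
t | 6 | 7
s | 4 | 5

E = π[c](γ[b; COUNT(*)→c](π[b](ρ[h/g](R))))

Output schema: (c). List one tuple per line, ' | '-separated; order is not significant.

Row counts bottom-up:
  R → 5
  ρ[h/g](R) → 5
  π[b](ρ[h/g](R)) → 5
  γ[b; COUNT(*)→c](π[b](ρ[h/g](R))) → 4
  π[c](γ[b; COUNT(*)→c](π[b](ρ[h/g](R)))) → 4

== RESULT ==
c
1
1
1
2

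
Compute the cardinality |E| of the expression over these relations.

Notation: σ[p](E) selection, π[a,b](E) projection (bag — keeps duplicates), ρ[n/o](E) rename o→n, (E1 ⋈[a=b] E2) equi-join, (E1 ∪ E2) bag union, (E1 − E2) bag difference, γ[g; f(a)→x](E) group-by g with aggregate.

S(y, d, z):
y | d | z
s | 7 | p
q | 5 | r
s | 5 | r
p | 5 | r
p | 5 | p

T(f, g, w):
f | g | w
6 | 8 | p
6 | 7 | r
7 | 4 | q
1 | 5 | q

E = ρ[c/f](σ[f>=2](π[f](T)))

Per-node cardinality:
  T → 4
  π[f](T) → 4
  σ[f>=2](π[f](T)) → 3
  ρ[c/f](σ[f>=2](π[f](T))) → 3

|E| = 3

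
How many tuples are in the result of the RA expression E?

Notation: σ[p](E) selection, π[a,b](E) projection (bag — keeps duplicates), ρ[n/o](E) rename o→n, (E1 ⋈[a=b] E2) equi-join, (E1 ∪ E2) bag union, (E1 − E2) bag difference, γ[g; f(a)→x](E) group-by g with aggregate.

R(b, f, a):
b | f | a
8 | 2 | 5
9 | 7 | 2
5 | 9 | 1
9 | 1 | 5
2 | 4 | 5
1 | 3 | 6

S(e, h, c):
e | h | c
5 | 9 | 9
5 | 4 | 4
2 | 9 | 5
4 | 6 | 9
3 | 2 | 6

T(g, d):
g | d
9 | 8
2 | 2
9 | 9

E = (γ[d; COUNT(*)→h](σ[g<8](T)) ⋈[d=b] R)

Row counts bottom-up:
  T → 3
  σ[g<8](T) → 1
  γ[d; COUNT(*)→h](σ[g<8](T)) → 1
  R → 6
  (γ[d; COUNT(*)→h](σ[g<8](T)) ⋈[d=b] R) → 1

|E| = 1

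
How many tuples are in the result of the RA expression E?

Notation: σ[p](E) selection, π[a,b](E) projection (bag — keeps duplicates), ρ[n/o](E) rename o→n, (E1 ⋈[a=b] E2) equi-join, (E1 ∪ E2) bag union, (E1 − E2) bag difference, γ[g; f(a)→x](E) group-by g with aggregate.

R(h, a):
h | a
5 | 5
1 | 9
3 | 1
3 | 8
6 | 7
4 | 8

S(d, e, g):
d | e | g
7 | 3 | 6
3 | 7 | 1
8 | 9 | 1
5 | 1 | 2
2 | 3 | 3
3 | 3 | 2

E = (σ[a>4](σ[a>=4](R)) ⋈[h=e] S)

Stepwise |·|:
  R → 6
  σ[a>=4](R) → 5
  σ[a>4](σ[a>=4](R)) → 5
  S → 6
  (σ[a>4](σ[a>=4](R)) ⋈[h=e] S) → 4

|E| = 4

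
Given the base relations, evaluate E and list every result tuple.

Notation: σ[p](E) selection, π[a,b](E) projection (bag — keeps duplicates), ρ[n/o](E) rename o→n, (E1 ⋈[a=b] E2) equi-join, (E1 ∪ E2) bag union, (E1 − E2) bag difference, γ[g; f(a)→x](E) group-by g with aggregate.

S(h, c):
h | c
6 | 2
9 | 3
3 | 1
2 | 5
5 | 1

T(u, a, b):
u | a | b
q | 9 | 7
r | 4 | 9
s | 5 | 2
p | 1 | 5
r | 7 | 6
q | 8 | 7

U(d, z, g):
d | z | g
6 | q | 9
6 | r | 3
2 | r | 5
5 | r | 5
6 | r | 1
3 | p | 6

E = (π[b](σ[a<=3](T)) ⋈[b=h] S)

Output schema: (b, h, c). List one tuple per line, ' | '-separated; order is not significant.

Row counts bottom-up:
  T → 6
  σ[a<=3](T) → 1
  π[b](σ[a<=3](T)) → 1
  S → 5
  (π[b](σ[a<=3](T)) ⋈[b=h] S) → 1

== RESULT ==
b | h | c
5 | 5 | 1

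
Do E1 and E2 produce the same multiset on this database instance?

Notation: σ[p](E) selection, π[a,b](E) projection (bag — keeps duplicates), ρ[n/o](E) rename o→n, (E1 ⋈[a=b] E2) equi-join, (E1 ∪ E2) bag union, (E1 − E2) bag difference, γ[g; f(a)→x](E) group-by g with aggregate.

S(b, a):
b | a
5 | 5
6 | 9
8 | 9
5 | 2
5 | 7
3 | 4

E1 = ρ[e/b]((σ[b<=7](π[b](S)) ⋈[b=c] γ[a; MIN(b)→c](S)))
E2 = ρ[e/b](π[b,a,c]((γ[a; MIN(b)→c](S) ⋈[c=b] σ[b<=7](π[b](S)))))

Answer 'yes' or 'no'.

E1 per-node cardinality:
  S → 6
  π[b](S) → 6
  σ[b<=7](π[b](S)) → 5
  S → 6
  γ[a; MIN(b)→c](S) → 5
  (σ[b<=7](π[b](S)) ⋈[b=c] γ[a; MIN(b)→c](S)) → 11
  ρ[e/b]((σ[b<=7](π[b](S)) ⋈[b=c] γ[a; MIN(b)→c](S))) → 11
E2 per-node cardinality:
  S → 6
  γ[a; MIN(b)→c](S) → 5
  S → 6
  π[b](S) → 6
  σ[b<=7](π[b](S)) → 5
  (γ[a; MIN(b)→c](S) ⋈[c=b] σ[b<=7](π[b](S))) → 11
  π[b,a,c]((γ[a; MIN(b)→c](S) ⋈[c=b] σ[b<=7](π[b](S)))) → 11
  ρ[e/b](π[b,a,c]((γ[a; MIN(b)→c](S) ⋈[c=b] σ[b<=7](π[b](S))))) → 11

E1 and E2 produce the same multiset:
e | a | c
3 | 4 | 3
5 | 2 | 5
5 | 2 | 5
5 | 2 | 5
5 | 5 | 5
5 | 5 | 5
5 | 5 | 5
5 | 7 | 5
5 | 7 | 5
5 | 7 | 5
6 | 9 | 6

yes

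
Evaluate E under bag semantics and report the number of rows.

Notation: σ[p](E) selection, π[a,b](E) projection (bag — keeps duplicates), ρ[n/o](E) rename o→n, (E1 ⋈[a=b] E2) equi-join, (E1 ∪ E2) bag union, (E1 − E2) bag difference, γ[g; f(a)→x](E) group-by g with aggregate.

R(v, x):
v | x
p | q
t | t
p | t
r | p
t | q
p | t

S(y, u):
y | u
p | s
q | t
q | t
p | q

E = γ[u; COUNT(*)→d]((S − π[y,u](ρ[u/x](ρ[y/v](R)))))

Stepwise |·|:
  S → 4
  R → 6
  ρ[y/v](R) → 6
  ρ[u/x](ρ[y/v](R)) → 6
  π[y,u](ρ[u/x](ρ[y/v](R))) → 6
  (S − π[y,u](ρ[u/x](ρ[y/v](R)))) → 3
  γ[u; COUNT(*)→d]((S − π[y,u](ρ[u/x](ρ[y/v](R))))) → 2

|E| = 2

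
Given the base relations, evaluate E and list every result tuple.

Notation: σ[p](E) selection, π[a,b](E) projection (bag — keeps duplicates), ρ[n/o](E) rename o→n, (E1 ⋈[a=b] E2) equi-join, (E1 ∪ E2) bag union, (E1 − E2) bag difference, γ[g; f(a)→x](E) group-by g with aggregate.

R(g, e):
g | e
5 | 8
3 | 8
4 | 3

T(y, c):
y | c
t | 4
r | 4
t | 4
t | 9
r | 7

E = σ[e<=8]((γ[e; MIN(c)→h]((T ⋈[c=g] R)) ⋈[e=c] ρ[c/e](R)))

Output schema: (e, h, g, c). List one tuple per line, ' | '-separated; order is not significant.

Stepwise |·|:
  T → 5
  R → 3
  (T ⋈[c=g] R) → 3
  γ[e; MIN(c)→h]((T ⋈[c=g] R)) → 1
  R → 3
  ρ[c/e](R) → 3
  (γ[e; MIN(c)→h]((T ⋈[c=g] R)) ⋈[e=c] ρ[c/e](R)) → 1
  σ[e<=8]((γ[e; MIN(c)→h]((T ⋈[c=g] R)) ⋈[e=c] ρ[c/e](R))) → 1

== RESULT ==
e | h | g | c
3 | 4 | 4 | 3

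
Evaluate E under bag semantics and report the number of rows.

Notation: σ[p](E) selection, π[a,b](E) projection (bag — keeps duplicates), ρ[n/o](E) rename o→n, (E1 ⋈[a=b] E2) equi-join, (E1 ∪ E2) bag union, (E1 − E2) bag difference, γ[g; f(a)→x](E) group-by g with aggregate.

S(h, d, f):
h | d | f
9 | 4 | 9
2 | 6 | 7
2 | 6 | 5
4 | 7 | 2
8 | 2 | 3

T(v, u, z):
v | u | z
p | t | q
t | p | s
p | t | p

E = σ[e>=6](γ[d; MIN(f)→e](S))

Stepwise |·|:
  S → 5
  γ[d; MIN(f)→e](S) → 4
  σ[e>=6](γ[d; MIN(f)→e](S)) → 1

|E| = 1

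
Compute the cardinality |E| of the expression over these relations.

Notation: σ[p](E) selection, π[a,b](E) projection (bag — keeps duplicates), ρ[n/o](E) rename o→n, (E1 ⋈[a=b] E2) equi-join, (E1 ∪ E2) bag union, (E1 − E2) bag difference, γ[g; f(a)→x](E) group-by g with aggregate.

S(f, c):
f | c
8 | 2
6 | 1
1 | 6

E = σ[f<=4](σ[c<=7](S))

Row counts bottom-up:
  S → 3
  σ[c<=7](S) → 3
  σ[f<=4](σ[c<=7](S)) → 1

|E| = 1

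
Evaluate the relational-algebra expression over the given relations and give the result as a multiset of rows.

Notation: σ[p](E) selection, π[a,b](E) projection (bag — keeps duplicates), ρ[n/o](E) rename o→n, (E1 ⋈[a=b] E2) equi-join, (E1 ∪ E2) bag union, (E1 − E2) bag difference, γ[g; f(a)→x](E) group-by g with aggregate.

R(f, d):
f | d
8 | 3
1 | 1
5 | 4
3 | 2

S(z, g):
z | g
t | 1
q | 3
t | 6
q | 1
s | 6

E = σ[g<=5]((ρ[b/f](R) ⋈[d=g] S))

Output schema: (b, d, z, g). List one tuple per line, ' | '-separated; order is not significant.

Row counts bottom-up:
  R → 4
  ρ[b/f](R) → 4
  S → 5
  (ρ[b/f](R) ⋈[d=g] S) → 3
  σ[g<=5]((ρ[b/f](R) ⋈[d=g] S)) → 3

== RESULT ==
b | d | z | g
1 | 1 | q | 1
1 | 1 | t | 1
8 | 3 | q | 3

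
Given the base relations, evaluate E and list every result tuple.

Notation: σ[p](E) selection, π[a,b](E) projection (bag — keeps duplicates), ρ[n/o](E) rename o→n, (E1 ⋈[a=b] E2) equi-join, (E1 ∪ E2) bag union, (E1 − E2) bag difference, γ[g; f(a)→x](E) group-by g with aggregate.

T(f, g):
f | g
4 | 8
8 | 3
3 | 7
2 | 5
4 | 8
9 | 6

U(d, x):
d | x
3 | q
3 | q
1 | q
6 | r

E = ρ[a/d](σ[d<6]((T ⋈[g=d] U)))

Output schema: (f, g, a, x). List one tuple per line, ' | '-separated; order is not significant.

Per-node cardinality:
  T → 6
  U → 4
  (T ⋈[g=d] U) → 3
  σ[d<6]((T ⋈[g=d] U)) → 2
  ρ[a/d](σ[d<6]((T ⋈[g=d] U))) → 2

== RESULT ==
f | g | a | x
8 | 3 | 3 | q
8 | 3 | 3 | q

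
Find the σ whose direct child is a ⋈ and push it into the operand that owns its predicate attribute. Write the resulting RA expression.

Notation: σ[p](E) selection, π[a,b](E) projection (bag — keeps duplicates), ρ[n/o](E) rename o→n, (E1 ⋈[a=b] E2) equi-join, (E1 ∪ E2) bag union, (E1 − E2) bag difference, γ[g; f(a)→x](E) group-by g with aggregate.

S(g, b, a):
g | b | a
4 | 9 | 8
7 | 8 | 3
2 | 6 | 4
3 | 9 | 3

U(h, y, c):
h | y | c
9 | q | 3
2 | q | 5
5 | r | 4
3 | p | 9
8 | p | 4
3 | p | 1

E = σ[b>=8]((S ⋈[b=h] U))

σ filters on b, owned by the left side.
E' = (σ[b>=8](S) ⋈[b=h] U)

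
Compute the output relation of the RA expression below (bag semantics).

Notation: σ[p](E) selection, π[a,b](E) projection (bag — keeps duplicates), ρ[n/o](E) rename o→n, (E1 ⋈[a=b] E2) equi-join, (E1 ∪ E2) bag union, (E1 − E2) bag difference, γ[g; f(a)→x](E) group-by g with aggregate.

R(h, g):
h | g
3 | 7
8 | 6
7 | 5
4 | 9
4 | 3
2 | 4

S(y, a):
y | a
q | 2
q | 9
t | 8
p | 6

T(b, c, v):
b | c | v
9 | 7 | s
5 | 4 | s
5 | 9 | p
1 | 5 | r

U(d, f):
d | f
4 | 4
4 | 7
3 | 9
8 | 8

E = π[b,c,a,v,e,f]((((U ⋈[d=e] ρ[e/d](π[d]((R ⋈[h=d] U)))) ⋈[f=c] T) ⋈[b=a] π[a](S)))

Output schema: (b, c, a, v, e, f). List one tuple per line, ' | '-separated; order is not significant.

Subexpression sizes:
  U → 4
  R → 6
  U → 4
  (R ⋈[h=d] U) → 6
  π[d]((R ⋈[h=d] U)) → 6
  ρ[e/d](π[d]((R ⋈[h=d] U))) → 6
  (U ⋈[d=e] ρ[e/d](π[d]((R ⋈[h=d] U)))) → 10
  T → 4
  ((U ⋈[d=e] ρ[e/d](π[d]((R ⋈[h=d] U)))) ⋈[f=c] T) → 9
  S → 4
  π[a](S) → 4
  (((U ⋈[d=e] ρ[e/d](π[d]((R ⋈[h=d] U)))) ⋈[f=c] T) ⋈[b=a] π[a](S)) → 4
  π[b,c,a,v,e,f]((((U ⋈[d=e] ρ[e/d](π[d]((R ⋈[h=d] U)))) ⋈[f=c] T) ⋈[b=a] π[a](S))) → 4

== RESULT ==
b | c | a | v | e | f
9 | 7 | 9 | s | 4 | 7
9 | 7 | 9 | s | 4 | 7
9 | 7 | 9 | s | 4 | 7
9 | 7 | 9 | s | 4 | 7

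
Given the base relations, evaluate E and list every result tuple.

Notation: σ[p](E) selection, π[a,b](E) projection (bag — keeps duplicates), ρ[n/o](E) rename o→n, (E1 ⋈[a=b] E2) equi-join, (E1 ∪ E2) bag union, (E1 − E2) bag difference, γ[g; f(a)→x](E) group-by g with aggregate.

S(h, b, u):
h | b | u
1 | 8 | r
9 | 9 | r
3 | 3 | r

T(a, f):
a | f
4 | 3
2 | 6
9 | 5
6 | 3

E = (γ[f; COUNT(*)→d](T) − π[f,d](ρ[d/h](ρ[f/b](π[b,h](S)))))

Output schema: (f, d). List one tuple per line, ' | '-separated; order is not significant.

Per-node cardinality:
  T → 4
  γ[f; COUNT(*)→d](T) → 3
  S → 3
  π[b,h](S) → 3
  ρ[f/b](π[b,h](S)) → 3
  ρ[d/h](ρ[f/b](π[b,h](S))) → 3
  π[f,d](ρ[d/h](ρ[f/b](π[b,h](S)))) → 3
  (γ[f; COUNT(*)→d](T) − π[f,d](ρ[d/h](ρ[f/b](π[b,h](S))))) → 3

== RESULT ==
f | d
3 | 2
5 | 1
6 | 1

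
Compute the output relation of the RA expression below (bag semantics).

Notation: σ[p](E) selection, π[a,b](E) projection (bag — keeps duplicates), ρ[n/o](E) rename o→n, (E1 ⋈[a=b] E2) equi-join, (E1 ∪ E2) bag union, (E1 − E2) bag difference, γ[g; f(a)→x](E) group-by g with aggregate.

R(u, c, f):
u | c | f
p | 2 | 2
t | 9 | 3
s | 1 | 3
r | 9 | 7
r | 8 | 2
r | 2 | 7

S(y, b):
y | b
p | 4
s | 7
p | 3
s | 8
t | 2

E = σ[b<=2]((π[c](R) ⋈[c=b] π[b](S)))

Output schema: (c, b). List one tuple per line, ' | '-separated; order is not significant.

Stepwise |·|:
  R → 6
  π[c](R) → 6
  S → 5
  π[b](S) → 5
  (π[c](R) ⋈[c=b] π[b](S)) → 3
  σ[b<=2]((π[c](R) ⋈[c=b] π[b](S))) → 2

== RESULT ==
c | b
2 | 2
2 | 2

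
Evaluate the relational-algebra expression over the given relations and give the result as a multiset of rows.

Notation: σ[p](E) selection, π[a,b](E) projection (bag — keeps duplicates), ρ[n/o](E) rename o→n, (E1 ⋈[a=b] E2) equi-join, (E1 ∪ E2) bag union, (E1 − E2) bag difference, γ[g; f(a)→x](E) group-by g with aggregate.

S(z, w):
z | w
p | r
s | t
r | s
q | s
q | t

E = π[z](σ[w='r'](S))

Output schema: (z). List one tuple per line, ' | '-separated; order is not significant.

Subexpression sizes:
  S → 5
  σ[w='r'](S) → 1
  π[z](σ[w='r'](S)) → 1

== RESULT ==
z
p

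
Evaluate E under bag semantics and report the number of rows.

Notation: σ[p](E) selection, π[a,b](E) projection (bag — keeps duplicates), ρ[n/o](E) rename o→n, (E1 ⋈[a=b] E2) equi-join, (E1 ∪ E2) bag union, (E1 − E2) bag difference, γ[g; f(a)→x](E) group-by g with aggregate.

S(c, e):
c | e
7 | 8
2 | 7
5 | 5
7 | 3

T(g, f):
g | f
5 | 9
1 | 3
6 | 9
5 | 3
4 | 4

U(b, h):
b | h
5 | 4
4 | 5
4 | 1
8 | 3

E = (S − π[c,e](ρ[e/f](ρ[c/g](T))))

Subexpression sizes:
  S → 4
  T → 5
  ρ[c/g](T) → 5
  ρ[e/f](ρ[c/g](T)) → 5
  π[c,e](ρ[e/f](ρ[c/g](T))) → 5
  (S − π[c,e](ρ[e/f](ρ[c/g](T)))) → 4

|E| = 4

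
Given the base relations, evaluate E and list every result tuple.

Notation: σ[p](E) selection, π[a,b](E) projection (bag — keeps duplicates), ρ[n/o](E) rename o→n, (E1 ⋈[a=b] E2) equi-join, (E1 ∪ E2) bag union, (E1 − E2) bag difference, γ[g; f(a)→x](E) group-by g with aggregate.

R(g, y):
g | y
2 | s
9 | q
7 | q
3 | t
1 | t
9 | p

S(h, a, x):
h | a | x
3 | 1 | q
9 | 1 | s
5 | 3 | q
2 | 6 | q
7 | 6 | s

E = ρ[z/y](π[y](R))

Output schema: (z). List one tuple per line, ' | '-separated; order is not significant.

Subexpression sizes:
  R → 6
  π[y](R) → 6
  ρ[z/y](π[y](R)) → 6

== RESULT ==
z
p
q
q
s
t
t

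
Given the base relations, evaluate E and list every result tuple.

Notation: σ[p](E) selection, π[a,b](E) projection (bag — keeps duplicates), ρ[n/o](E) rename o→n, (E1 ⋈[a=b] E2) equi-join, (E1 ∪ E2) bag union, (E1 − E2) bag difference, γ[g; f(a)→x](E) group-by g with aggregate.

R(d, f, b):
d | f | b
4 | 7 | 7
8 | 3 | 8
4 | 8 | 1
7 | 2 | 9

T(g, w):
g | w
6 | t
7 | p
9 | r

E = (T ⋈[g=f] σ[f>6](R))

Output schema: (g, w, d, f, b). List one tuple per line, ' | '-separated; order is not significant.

Stepwise |·|:
  T → 3
  R → 4
  σ[f>6](R) → 2
  (T ⋈[g=f] σ[f>6](R)) → 1

== RESULT ==
g | w | d | f | b
7 | p | 4 | 7 | 7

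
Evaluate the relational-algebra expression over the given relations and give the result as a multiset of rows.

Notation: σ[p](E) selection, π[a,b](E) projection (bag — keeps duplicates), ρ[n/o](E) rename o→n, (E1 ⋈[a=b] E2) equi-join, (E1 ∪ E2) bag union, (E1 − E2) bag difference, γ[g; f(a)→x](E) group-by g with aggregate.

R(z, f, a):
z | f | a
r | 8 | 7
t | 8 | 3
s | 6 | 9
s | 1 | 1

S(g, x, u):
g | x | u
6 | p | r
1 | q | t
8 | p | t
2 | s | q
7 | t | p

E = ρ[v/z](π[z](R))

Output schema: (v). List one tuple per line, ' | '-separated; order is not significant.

Per-node cardinality:
  R → 4
  π[z](R) → 4
  ρ[v/z](π[z](R)) → 4

== RESULT ==
v
r
s
s
t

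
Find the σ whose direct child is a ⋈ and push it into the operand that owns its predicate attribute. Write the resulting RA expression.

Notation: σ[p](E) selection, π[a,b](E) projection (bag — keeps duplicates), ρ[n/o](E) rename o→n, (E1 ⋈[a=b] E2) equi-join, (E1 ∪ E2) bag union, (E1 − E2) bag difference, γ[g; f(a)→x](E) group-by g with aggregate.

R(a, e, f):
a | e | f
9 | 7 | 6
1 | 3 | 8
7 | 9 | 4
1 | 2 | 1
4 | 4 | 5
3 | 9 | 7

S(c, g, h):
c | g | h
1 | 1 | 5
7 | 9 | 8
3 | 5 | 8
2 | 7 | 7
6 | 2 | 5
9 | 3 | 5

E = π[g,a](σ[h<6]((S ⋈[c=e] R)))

σ filters on h, owned by the left side.
E' = π[g,a]((σ[h<6](S) ⋈[c=e] R))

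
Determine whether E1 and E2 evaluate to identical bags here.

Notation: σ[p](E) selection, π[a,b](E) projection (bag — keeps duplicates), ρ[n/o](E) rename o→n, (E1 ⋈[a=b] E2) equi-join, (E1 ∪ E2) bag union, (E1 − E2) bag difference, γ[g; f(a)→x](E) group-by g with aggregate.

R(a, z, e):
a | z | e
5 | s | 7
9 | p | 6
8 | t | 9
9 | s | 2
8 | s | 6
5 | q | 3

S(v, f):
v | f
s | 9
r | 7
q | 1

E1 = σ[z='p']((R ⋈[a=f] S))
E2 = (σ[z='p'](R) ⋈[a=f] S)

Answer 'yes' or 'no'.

E1 subexpression sizes:
  R → 6
  S → 3
  (R ⋈[a=f] S) → 2
  σ[z='p']((R ⋈[a=f] S)) → 1
E2 subexpression sizes:
  R → 6
  σ[z='p'](R) → 1
  S → 3
  (σ[z='p'](R) ⋈[a=f] S) → 1

E1 and E2 produce the same multiset:
a | z | e | v | f
9 | p | 6 | s | 9

yes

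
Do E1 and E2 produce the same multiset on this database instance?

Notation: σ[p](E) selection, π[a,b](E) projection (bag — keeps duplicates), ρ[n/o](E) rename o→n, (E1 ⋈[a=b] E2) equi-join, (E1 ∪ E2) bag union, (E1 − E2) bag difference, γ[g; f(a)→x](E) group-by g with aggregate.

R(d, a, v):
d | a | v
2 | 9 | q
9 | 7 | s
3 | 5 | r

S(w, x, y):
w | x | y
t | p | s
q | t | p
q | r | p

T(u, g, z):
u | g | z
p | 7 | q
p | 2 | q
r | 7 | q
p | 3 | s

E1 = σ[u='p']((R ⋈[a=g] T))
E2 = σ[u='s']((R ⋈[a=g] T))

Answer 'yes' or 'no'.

E1 subexpression sizes:
  R → 3
  T → 4
  (R ⋈[a=g] T) → 2
  σ[u='p']((R ⋈[a=g] T)) → 1
E2 subexpression sizes:
  R → 3
  T → 4
  (R ⋈[a=g] T) → 2
  σ[u='s']((R ⋈[a=g] T)) → 0

E1 result:
d | a | v | u | g | z
9 | 7 | s | p | 7 | q
E2 result:
d | a | v | u | g | z
(0 rows)
Witness: (9, 7, 's', 'p', 7, 'q') appears 1× in E1 but 0× in E2.

no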